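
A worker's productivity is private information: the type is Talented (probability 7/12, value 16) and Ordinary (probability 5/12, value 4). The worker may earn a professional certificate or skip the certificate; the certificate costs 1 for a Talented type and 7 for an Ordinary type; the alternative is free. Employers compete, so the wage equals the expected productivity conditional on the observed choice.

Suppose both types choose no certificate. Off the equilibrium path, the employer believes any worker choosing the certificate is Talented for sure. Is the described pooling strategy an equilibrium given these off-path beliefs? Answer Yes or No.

On path, the employer holds the prior and pays 7/12·16 + 5/12·4 = 11. Off path (the certificate), believing Talented, it pays 16.
Talented: no certificate nets 11; the certificate nets 16 − 1 = 15. Talented would deviate.
Ordinary: no certificate nets 11; the certificate nets 16 − 7 = 9. Ordinary stays.
A type deviates, so pooling fails.

No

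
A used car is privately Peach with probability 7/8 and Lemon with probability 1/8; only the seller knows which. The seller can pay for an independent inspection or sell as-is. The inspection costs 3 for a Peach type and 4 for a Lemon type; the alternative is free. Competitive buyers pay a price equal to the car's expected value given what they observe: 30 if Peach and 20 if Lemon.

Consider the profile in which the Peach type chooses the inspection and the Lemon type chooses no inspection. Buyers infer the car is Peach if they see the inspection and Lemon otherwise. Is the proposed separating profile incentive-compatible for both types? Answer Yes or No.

No

Under these beliefs, the inspection earns price 30 and no inspection earns price 20.
Peach: the inspection nets 30 − 3 = 27; no inspection nets 20. Peach prefers the inspection.
Lemon: the inspection nets 30 − 4 = 26; no inspection nets 20. Lemon would deviate to the inspection.
Lemon has a profitable deviation, so the profile is not an equilibrium.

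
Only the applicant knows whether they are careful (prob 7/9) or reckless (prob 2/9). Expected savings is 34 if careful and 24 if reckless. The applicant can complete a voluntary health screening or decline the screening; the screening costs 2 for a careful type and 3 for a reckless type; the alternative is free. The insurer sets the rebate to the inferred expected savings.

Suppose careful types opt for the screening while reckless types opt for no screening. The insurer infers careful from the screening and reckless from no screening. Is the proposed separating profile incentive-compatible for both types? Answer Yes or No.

No

Under these beliefs, the screening earns rebate 34 and no screening earns rebate 24.
careful: the screening nets 34 − 2 = 32; no screening nets 24. careful prefers the screening.
reckless: the screening nets 34 − 3 = 31; no screening nets 24. reckless would deviate to the screening.
reckless has a profitable deviation, so the profile is not an equilibrium.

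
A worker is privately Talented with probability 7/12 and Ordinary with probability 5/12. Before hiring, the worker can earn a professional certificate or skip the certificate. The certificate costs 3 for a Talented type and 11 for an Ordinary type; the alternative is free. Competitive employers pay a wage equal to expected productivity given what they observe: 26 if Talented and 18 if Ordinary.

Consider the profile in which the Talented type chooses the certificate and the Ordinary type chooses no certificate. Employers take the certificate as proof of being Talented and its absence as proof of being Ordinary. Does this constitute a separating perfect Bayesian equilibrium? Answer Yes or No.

Under these beliefs, the certificate earns wage 26 and no certificate earns wage 18.
Talented: the certificate nets 26 − 3 = 23; no certificate nets 18. Talented prefers the certificate.
Ordinary: the certificate nets 26 − 11 = 15; no certificate nets 18. Ordinary prefers no certificate.
Neither type deviates, so the separating profile is an equilibrium.

Yes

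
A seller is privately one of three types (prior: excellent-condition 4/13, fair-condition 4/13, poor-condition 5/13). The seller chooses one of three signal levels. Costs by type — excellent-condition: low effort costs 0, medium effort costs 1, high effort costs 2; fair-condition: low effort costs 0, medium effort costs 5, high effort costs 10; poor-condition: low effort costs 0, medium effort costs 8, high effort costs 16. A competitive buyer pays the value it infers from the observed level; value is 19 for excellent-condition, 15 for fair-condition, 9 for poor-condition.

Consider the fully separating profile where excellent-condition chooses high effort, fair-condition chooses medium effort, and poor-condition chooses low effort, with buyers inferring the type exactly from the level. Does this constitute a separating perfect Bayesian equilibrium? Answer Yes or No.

Separating prices: high effort → 19, medium effort → 15, low effort → 9.
excellent-condition (assigned high effort): low effort: 9 − 0 = 9; medium effort: 15 − 1 = 14; high effort: 19 − 2 = 17. excellent-condition stays.
fair-condition (assigned medium effort): low effort: 9 − 0 = 9; medium effort: 15 − 5 = 10; high effort: 19 − 10 = 9. fair-condition stays.
poor-condition (assigned low effort): low effort: 9 − 0 = 9; medium effort: 15 − 8 = 7; high effort: 19 − 16 = 3. poor-condition stays.
Every type prefers its assigned level; separation holds.

Yes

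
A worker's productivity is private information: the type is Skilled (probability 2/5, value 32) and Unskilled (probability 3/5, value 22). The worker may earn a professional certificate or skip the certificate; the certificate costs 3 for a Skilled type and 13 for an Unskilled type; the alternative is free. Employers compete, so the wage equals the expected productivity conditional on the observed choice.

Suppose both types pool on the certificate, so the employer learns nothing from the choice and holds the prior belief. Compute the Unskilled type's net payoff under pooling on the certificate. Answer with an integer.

Pooled wage = 2/5·32 + 3/5·22 = 26.
Unskilled pays cost 13 for the certificate, so net payoff = 26 − 13 = 13.

13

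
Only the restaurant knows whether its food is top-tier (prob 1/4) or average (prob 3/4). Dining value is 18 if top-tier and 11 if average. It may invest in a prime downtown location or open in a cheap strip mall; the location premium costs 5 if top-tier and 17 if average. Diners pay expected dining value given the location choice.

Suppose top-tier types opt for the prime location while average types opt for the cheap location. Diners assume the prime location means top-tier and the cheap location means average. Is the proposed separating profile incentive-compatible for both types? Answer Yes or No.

Yes

Under these beliefs, the prime location earns price premium 18 and the cheap location earns price premium 11.
top-tier: the prime location nets 18 − 5 = 13; the cheap location nets 11. top-tier prefers the prime location.
average: the prime location nets 18 − 17 = 1; the cheap location nets 11. average prefers the cheap location.
Neither type deviates, so the separating profile is an equilibrium.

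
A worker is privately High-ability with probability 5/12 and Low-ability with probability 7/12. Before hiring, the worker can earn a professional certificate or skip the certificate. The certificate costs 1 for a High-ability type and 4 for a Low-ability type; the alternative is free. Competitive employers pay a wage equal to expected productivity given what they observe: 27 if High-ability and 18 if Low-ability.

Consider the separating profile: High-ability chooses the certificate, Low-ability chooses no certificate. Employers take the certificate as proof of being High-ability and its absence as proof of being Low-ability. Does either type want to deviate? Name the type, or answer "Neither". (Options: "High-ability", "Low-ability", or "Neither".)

Low-ability

The certificate pays 27; no certificate pays 18.
High-ability: assigned the certificate, nets 27 − 1 = 26; deviating to no certificate nets 18.
Low-ability: assigned no certificate, nets 18; deviating to the certificate nets 27 − 4 = 23.
The Low-ability type gains 5 by deviating.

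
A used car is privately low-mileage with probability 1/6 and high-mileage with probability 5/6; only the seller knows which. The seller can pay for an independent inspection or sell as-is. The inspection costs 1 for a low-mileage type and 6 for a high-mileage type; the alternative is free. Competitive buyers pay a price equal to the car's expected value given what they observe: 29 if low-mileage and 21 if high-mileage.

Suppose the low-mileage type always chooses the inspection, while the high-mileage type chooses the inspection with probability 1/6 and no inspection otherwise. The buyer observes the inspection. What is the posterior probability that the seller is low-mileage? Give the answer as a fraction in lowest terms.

6/11

P(the inspection) = (1/6)·1 + (5/6)·(1/6) = 11/36.
By Bayes' rule, P(low-mileage | the inspection) = (1/6) / (11/36) = 6/11.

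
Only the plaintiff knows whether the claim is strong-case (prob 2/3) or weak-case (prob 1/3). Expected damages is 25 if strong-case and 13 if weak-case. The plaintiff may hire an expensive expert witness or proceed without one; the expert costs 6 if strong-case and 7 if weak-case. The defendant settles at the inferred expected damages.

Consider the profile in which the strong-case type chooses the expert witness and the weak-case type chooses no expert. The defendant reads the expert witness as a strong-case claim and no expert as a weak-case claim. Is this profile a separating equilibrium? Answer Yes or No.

No

Under these beliefs, the expert witness earns settlement 25 and no expert earns settlement 13.
strong-case: the expert witness nets 25 − 6 = 19; no expert nets 13. strong-case prefers the expert witness.
weak-case: the expert witness nets 25 − 7 = 18; no expert nets 13. weak-case would deviate to the expert witness.
weak-case has a profitable deviation, so the profile is not an equilibrium.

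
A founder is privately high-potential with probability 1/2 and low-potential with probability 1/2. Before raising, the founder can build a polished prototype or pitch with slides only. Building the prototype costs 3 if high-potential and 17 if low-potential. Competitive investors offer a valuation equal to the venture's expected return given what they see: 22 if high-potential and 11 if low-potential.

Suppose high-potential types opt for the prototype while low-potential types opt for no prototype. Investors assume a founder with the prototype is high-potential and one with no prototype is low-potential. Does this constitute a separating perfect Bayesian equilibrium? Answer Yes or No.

Yes

Under these beliefs, the prototype earns valuation 22 and no prototype earns valuation 11.
high-potential: the prototype nets 22 − 3 = 19; no prototype nets 11. high-potential prefers the prototype.
low-potential: the prototype nets 22 − 17 = 5; no prototype nets 11. low-potential prefers no prototype.
Neither type deviates, so the separating profile is an equilibrium.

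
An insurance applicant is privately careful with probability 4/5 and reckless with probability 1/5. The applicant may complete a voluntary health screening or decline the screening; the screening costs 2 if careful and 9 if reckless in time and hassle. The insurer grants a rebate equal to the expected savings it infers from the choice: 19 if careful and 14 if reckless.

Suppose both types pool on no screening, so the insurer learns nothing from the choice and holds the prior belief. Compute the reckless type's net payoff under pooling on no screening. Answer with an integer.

Pooled rebate = 4/5·19 + 1/5·14 = 18.
reckless pays no cost for no screening, so net payoff = 18.

18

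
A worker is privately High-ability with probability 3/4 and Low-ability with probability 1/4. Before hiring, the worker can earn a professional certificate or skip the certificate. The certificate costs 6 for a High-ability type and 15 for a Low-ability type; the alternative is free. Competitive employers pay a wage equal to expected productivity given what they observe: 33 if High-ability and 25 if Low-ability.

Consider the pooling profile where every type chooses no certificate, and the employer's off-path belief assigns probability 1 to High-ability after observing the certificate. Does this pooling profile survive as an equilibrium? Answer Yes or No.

On path, the employer holds the prior and pays 3/4·33 + 1/4·25 = 31. Off path (the certificate), believing High-ability, it pays 33.
High-ability: no certificate nets 31; the certificate nets 33 − 6 = 27. High-ability stays.
Low-ability: no certificate nets 31; the certificate nets 33 − 15 = 18. Low-ability stays.
No type deviates, so pooling is sustained.

Yes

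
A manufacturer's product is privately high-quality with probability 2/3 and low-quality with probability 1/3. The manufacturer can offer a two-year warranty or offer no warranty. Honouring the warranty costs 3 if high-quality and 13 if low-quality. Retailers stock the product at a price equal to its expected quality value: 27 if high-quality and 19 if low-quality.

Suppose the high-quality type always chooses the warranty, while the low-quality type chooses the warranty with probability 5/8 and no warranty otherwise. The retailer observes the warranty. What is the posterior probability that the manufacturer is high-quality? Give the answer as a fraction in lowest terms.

P(the warranty) = (2/3)·1 + (1/3)·(5/8) = 7/8.
By Bayes' rule, P(high-quality | the warranty) = (2/3) / (7/8) = 16/21.

16/21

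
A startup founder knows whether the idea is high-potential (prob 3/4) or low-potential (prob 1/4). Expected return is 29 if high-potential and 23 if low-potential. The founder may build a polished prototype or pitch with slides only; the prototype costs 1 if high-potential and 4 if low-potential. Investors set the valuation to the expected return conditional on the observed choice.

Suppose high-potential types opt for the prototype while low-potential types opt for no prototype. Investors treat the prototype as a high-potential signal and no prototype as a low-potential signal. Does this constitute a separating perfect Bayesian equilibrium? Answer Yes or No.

No

Under these beliefs, the prototype earns valuation 29 and no prototype earns valuation 23.
high-potential: the prototype nets 29 − 1 = 28; no prototype nets 23. high-potential prefers the prototype.
low-potential: the prototype nets 29 − 4 = 25; no prototype nets 23. low-potential would deviate to the prototype.
low-potential has a profitable deviation, so the profile is not an equilibrium.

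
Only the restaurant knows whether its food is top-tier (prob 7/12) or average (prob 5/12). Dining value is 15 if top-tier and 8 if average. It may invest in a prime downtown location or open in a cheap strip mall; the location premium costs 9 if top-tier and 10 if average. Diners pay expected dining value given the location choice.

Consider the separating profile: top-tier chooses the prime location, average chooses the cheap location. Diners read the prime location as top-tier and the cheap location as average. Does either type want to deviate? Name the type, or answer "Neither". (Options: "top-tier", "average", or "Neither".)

top-tier

The prime location pays 15; the cheap location pays 8.
top-tier: assigned the prime location, nets 15 − 9 = 6; deviating to the cheap location nets 8.
average: assigned the cheap location, nets 8; deviating to the prime location nets 15 − 10 = 5.
The top-tier type gains 2 by deviating.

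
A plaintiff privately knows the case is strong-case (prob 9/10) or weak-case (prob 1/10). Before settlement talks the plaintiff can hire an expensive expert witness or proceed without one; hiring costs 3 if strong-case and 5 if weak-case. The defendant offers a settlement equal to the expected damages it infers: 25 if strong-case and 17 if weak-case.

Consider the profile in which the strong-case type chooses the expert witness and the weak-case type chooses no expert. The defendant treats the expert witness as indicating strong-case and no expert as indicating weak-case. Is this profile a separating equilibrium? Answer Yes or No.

Under these beliefs, the expert witness earns settlement 25 and no expert earns settlement 17.
strong-case: the expert witness nets 25 − 3 = 22; no expert nets 17. strong-case prefers the expert witness.
weak-case: the expert witness nets 25 − 5 = 20; no expert nets 17. weak-case would deviate to the expert witness.
weak-case has a profitable deviation, so the profile is not an equilibrium.

No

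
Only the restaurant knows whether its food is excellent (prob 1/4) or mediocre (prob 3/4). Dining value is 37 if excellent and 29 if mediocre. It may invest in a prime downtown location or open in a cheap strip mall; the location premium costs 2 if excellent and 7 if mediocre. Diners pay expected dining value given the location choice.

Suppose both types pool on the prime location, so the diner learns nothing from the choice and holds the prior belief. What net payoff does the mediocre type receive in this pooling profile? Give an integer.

24

Pooled price premium = 1/4·37 + 3/4·29 = 31.
mediocre pays cost 7 for the prime location, so net payoff = 31 − 7 = 24.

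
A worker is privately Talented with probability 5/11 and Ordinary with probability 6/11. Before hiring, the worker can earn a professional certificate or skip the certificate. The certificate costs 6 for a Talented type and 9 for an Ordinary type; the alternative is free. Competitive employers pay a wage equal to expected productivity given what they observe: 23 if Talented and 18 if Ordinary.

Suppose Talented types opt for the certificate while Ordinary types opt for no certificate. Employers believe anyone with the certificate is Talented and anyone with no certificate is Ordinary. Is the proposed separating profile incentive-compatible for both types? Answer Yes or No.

No

Under these beliefs, the certificate earns wage 23 and no certificate earns wage 18.
Talented: the certificate nets 23 − 6 = 17; no certificate nets 18. Talented would deviate to no certificate.
Ordinary: the certificate nets 23 − 9 = 14; no certificate nets 18. Ordinary prefers no certificate.
Talented has a profitable deviation, so the profile is not an equilibrium.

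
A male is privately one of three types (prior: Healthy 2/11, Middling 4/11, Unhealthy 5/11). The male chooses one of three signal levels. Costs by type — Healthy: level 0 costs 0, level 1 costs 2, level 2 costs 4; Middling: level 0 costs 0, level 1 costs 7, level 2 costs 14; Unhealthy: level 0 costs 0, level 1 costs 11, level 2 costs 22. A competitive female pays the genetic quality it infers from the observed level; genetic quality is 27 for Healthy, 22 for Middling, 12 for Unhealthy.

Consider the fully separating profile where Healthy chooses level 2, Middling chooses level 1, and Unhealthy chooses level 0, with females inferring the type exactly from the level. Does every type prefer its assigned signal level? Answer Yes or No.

Yes

Separating mating payoffs: level 2 → 27, level 1 → 22, level 0 → 12.
Healthy (assigned level 2): level 0: 12 − 0 = 12; level 1: 22 − 2 = 20; level 2: 27 − 4 = 23. Healthy stays.
Middling (assigned level 1): level 0: 12 − 0 = 12; level 1: 22 − 7 = 15; level 2: 27 − 14 = 13. Middling stays.
Unhealthy (assigned level 0): level 0: 12 − 0 = 12; level 1: 22 − 11 = 11; level 2: 27 − 22 = 5. Unhealthy stays.
Every type prefers its assigned level; separation holds.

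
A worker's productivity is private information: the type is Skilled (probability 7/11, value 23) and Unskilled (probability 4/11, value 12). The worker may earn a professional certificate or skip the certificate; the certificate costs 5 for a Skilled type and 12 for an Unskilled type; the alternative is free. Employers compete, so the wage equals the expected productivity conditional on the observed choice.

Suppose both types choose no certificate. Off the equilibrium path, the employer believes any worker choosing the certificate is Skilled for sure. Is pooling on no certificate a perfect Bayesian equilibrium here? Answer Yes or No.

On path, the employer holds the prior and pays 7/11·23 + 4/11·12 = 19. Off path (the certificate), believing Skilled, it pays 23.
Skilled: no certificate nets 19; the certificate nets 23 − 5 = 18. Skilled stays.
Unskilled: no certificate nets 19; the certificate nets 23 − 12 = 11. Unskilled stays.
No type deviates, so pooling is sustained.

Yes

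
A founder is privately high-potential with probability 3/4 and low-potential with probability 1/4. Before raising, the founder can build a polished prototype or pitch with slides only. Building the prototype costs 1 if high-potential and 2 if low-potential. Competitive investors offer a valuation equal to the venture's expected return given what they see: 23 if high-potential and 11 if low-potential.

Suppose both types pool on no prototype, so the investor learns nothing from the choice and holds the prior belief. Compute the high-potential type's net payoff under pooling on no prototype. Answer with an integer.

Pooled valuation = 3/4·23 + 1/4·11 = 20.
high-potential pays no cost for no prototype, so net payoff = 20.

20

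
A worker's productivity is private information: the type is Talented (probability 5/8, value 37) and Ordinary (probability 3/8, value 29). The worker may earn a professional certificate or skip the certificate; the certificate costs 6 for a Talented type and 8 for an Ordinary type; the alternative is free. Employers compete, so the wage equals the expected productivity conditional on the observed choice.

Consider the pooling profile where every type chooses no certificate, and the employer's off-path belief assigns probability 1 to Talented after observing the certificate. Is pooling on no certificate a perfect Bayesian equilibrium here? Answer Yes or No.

Yes

On path, the employer holds the prior and pays 5/8·37 + 3/8·29 = 34. Off path (the certificate), believing Talented, it pays 37.
Talented: no certificate nets 34; the certificate nets 37 − 6 = 31. Talented stays.
Ordinary: no certificate nets 34; the certificate nets 37 − 8 = 29. Ordinary stays.
No type deviates, so pooling is sustained.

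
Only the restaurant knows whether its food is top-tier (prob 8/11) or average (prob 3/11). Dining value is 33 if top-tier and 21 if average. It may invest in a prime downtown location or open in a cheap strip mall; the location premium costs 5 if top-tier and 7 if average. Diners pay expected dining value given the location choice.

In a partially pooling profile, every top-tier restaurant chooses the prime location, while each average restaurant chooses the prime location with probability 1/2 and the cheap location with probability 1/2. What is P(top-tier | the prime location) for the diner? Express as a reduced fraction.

16/19

P(the prime location) = (8/11)·1 + (3/11)·(1/2) = 19/22.
By Bayes' rule, P(top-tier | the prime location) = (8/11) / (19/22) = 16/19.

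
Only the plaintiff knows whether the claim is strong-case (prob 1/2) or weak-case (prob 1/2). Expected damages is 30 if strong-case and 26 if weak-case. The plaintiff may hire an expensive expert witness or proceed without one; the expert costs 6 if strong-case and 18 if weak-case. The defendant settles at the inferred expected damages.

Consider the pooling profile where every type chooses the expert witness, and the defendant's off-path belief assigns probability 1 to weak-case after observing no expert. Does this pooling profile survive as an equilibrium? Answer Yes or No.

No

On path, the defendant holds the prior and pays 1/2·30 + 1/2·26 = 28. Off path (no expert), believing weak-case, it pays 26.
strong-case: the expert witness nets 28 − 6 = 22; no expert nets 26. strong-case would deviate.
weak-case: the expert witness nets 28 − 18 = 10; no expert nets 26. weak-case would deviate.
A type deviates, so pooling fails.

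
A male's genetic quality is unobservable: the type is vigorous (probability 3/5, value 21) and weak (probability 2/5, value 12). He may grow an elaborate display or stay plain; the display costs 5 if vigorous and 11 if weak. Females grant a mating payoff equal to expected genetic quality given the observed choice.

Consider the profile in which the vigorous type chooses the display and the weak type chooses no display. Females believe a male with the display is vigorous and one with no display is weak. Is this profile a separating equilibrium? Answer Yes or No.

Under these beliefs, the display earns mating payoff 21 and no display earns mating payoff 12.
vigorous: the display nets 21 − 5 = 16; no display nets 12. vigorous prefers the display.
weak: the display nets 21 − 11 = 10; no display nets 12. weak prefers no display.
Neither type deviates, so the separating profile is an equilibrium.

Yes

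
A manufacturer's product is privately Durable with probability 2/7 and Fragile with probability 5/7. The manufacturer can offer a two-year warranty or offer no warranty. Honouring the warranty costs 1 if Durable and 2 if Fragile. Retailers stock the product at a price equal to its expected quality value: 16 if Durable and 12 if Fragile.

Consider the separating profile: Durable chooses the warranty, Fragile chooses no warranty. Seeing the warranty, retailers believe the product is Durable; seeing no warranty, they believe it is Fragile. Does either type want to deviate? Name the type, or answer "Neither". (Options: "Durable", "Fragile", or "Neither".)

The warranty pays 16; no warranty pays 12.
Durable: assigned the warranty, nets 16 − 1 = 15; deviating to no warranty nets 12.
Fragile: assigned no warranty, nets 12; deviating to the warranty nets 16 − 2 = 14.
The Fragile type gains 2 by deviating.

Fragile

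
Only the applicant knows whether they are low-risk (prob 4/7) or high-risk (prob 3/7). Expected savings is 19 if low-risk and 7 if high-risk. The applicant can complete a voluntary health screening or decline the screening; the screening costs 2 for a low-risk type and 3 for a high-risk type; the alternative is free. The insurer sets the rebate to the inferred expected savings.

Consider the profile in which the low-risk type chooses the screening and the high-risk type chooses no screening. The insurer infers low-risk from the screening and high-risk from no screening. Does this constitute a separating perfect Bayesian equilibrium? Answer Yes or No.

Under these beliefs, the screening earns rebate 19 and no screening earns rebate 7.
low-risk: the screening nets 19 − 2 = 17; no screening nets 7. low-risk prefers the screening.
high-risk: the screening nets 19 − 3 = 16; no screening nets 7. high-risk would deviate to the screening.
high-risk has a profitable deviation, so the profile is not an equilibrium.

No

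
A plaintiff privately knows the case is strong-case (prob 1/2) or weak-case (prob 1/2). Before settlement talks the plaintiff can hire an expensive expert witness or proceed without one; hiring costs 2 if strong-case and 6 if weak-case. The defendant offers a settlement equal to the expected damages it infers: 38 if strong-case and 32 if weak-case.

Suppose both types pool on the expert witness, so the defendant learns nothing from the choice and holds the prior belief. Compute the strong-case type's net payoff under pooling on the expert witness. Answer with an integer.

33

Pooled settlement = 1/2·38 + 1/2·32 = 35.
strong-case pays cost 2 for the expert witness, so net payoff = 35 − 2 = 33.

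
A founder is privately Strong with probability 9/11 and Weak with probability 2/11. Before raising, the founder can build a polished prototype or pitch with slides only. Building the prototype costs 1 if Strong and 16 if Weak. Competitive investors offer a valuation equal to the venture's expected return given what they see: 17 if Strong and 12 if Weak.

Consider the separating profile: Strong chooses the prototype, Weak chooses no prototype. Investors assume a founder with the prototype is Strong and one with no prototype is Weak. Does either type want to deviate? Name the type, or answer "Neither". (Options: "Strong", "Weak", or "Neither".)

The prototype pays 17; no prototype pays 12.
Strong: assigned the prototype, nets 17 − 1 = 16; deviating to no prototype nets 12.
Weak: assigned no prototype, nets 12; deviating to the prototype nets 17 − 16 = 1.
Both types strictly prefer their assigned action; no profitable deviation.

Neither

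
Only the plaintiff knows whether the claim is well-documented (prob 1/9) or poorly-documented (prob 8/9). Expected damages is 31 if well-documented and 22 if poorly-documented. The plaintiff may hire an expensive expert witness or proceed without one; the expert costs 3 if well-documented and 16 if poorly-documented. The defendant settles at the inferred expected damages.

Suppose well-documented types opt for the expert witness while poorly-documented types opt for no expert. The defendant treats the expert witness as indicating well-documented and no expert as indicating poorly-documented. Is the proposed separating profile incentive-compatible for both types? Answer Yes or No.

Yes

Under these beliefs, the expert witness earns settlement 31 and no expert earns settlement 22.
well-documented: the expert witness nets 31 − 3 = 28; no expert nets 22. well-documented prefers the expert witness.
poorly-documented: the expert witness nets 31 − 16 = 15; no expert nets 22. poorly-documented prefers no expert.
Neither type deviates, so the separating profile is an equilibrium.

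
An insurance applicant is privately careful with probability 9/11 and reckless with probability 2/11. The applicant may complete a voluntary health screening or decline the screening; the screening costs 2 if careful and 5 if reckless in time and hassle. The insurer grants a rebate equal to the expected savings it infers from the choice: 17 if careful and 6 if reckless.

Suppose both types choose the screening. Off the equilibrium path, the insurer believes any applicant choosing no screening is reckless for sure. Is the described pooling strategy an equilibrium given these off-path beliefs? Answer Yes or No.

Yes

On path, the insurer holds the prior and pays 9/11·17 + 2/11·6 = 15. Off path (no screening), believing reckless, it pays 6.
careful: the screening nets 15 − 2 = 13; no screening nets 6. careful stays.
reckless: the screening nets 15 − 5 = 10; no screening nets 6. reckless stays.
No type deviates, so pooling is sustained.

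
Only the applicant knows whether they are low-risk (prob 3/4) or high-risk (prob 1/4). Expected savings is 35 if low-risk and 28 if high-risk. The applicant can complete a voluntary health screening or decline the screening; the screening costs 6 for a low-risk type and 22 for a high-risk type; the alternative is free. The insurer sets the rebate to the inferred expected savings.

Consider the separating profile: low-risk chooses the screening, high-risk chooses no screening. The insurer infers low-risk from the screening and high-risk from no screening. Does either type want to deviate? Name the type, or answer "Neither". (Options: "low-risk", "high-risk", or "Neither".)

Neither

The screening pays 35; no screening pays 28.
low-risk: assigned the screening, nets 35 − 6 = 29; deviating to no screening nets 28.
high-risk: assigned no screening, nets 28; deviating to the screening nets 35 − 22 = 13.
Both types strictly prefer their assigned action; no profitable deviation.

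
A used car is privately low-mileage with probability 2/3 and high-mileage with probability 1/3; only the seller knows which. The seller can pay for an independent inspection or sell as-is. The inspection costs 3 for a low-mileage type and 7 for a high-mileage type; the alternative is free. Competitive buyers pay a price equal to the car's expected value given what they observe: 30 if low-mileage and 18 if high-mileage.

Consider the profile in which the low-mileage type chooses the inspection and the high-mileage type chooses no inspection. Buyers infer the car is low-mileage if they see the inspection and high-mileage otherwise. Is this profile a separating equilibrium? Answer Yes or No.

Under these beliefs, the inspection earns price 30 and no inspection earns price 18.
low-mileage: the inspection nets 30 − 3 = 27; no inspection nets 18. low-mileage prefers the inspection.
high-mileage: the inspection nets 30 − 7 = 23; no inspection nets 18. high-mileage would deviate to the inspection.
high-mileage has a profitable deviation, so the profile is not an equilibrium.

No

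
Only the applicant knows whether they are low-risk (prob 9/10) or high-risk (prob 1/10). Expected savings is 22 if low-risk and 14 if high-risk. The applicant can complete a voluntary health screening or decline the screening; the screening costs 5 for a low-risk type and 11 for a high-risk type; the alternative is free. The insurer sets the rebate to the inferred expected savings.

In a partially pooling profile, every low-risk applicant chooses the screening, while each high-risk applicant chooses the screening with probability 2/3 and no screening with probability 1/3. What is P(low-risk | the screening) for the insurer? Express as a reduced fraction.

P(the screening) = (9/10)·1 + (1/10)·(2/3) = 29/30.
By Bayes' rule, P(low-risk | the screening) = (9/10) / (29/30) = 27/29.

27/29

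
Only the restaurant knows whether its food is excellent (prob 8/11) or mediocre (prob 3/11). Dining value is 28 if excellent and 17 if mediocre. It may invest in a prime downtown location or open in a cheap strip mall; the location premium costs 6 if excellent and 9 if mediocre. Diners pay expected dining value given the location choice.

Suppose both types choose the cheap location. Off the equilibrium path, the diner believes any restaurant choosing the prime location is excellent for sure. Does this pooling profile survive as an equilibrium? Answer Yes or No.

On path, the diner holds the prior and pays 8/11·28 + 3/11·17 = 25. Off path (the prime location), believing excellent, it pays 28.
excellent: the cheap location nets 25; the prime location nets 28 − 6 = 22. excellent stays.
mediocre: the cheap location nets 25; the prime location nets 28 − 9 = 19. mediocre stays.
No type deviates, so pooling is sustained.

Yes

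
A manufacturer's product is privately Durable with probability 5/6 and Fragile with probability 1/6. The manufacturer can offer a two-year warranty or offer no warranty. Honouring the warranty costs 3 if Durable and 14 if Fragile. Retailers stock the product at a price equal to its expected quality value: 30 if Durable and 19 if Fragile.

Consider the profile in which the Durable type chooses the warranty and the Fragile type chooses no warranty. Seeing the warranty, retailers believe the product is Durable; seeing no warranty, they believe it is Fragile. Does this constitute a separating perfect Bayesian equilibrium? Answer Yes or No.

Under these beliefs, the warranty earns price 30 and no warranty earns price 19.
Durable: the warranty nets 30 − 3 = 27; no warranty nets 19. Durable prefers the warranty.
Fragile: the warranty nets 30 − 14 = 16; no warranty nets 19. Fragile prefers no warranty.
Neither type deviates, so the separating profile is an equilibrium.

Yes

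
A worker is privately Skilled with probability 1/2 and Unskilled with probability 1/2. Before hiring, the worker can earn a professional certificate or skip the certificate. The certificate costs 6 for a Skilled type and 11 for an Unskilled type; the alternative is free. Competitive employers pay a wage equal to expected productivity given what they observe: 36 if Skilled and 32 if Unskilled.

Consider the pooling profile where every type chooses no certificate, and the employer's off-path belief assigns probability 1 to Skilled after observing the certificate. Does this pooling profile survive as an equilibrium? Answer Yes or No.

On path, the employer holds the prior and pays 1/2·36 + 1/2·32 = 34. Off path (the certificate), believing Skilled, it pays 36.
Skilled: no certificate nets 34; the certificate nets 36 − 6 = 30. Skilled stays.
Unskilled: no certificate nets 34; the certificate nets 36 − 11 = 25. Unskilled stays.
No type deviates, so pooling is sustained.

Yes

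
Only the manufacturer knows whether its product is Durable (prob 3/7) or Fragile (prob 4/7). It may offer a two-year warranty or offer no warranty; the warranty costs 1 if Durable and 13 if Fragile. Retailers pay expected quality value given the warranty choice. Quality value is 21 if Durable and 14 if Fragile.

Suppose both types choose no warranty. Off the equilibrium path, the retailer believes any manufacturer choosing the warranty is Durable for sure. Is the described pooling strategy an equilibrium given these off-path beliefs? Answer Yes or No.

On path, the retailer holds the prior and pays 3/7·21 + 4/7·14 = 17. Off path (the warranty), believing Durable, it pays 21.
Durable: no warranty nets 17; the warranty nets 21 − 1 = 20. Durable would deviate.
Fragile: no warranty nets 17; the warranty nets 21 − 13 = 8. Fragile stays.
A type deviates, so pooling fails.

No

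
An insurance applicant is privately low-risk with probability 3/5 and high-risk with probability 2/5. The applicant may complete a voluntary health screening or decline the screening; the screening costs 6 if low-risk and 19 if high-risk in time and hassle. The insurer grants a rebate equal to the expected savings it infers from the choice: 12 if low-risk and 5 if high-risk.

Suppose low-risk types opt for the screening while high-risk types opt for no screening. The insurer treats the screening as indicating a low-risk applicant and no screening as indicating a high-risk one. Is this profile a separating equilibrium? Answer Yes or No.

Under these beliefs, the screening earns rebate 12 and no screening earns rebate 5.
low-risk: the screening nets 12 − 6 = 6; no screening nets 5. low-risk prefers the screening.
high-risk: the screening nets 12 − 19 = -7; no screening nets 5. high-risk prefers no screening.
Neither type deviates, so the separating profile is an equilibrium.

Yes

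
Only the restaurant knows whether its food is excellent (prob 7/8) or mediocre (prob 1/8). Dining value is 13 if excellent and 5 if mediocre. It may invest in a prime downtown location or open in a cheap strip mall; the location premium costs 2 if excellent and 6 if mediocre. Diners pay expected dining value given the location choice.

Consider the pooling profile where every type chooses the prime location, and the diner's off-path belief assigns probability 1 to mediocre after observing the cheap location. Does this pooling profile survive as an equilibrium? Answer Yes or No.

On path, the diner holds the prior and pays 7/8·13 + 1/8·5 = 12. Off path (the cheap location), believing mediocre, it pays 5.
excellent: the prime location nets 12 − 2 = 10; the cheap location nets 5. excellent stays.
mediocre: the prime location nets 12 − 6 = 6; the cheap location nets 5. mediocre stays.
No type deviates, so pooling is sustained.

Yes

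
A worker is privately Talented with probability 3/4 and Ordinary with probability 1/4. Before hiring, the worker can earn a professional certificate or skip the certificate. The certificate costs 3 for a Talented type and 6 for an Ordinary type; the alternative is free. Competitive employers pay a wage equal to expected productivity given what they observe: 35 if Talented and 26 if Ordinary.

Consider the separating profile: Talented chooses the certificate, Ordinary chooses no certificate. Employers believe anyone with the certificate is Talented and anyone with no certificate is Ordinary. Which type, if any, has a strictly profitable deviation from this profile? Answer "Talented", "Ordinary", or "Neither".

The certificate pays 35; no certificate pays 26.
Talented: assigned the certificate, nets 35 − 3 = 32; deviating to no certificate nets 26.
Ordinary: assigned no certificate, nets 26; deviating to the certificate nets 35 − 6 = 29.
The Ordinary type gains 3 by deviating.

Ordinary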